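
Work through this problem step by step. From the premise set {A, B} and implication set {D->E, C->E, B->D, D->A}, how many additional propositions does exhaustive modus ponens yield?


Initial facts: {A, B}
Apply modus ponens to closure:
  B and B->D  =>  D
  D and D->E  =>  E
Final known: {A, B, D, E}
New propositions: {D, E}
Count = 2

2


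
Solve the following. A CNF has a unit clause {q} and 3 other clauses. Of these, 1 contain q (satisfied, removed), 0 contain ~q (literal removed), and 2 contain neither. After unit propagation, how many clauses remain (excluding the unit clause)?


Satisfied (removed): 1
Shortened (remain): 0
Unchanged (remain): 2
Remaining = 0 + 2 = 2

2


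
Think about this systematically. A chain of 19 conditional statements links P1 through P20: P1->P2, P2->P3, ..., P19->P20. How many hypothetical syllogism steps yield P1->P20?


With 19 implications in a chain connecting 20 propositions:
P1->P2, P2->P3, ..., P19->P20
Steps needed = (number of implications) - 1 = 19 - 1 = 18

18


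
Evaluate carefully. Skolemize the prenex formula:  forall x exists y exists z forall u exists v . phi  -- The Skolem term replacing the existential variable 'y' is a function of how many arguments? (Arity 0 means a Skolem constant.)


Quantifier prefix: forall x exists y exists z forall u exists v
'y' is existentially quantified at position 2.
Universal variables preceding it: x
Skolem function arity = 1

1


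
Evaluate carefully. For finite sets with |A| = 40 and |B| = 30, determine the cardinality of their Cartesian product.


The Cartesian product A x B contains all ordered pairs (a, b).
|A x B| = |A| * |B| = 40 * 30 = 1200

1200


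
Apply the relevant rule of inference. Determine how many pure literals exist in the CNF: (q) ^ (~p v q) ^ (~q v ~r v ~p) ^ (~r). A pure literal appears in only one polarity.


Check each variable for pure literal status:
p: pure negative
q: mixed (not pure)
r: pure negative
Pure literal count = 2

2


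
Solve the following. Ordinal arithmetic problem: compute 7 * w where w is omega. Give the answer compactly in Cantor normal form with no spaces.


Compute 7 * w.
Ordinal * is associative and left-distributive over +, but NOT commutative; for finite n>1, n*w = w but w*n stays w*n.
For finite n>0, n * w = sup{n*k : k<w} = w. So 7 * w = w.
Result = w

w


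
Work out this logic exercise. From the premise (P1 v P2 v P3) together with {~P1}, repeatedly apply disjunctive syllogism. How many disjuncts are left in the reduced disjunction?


Original disjuncts (3): P1, P2, P3
Negated (eliminate): ~P1
Remaining disjuncts: P2, P3
Count = 3 - 1 = 2

2


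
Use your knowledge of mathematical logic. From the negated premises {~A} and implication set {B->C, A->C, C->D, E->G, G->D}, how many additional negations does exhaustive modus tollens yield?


Initial negated facts: {~A}
Apply modus tollens to closure:
  (no implication fires)
Final negated: {~A}
New negations: {(none)}
Count = 0

0


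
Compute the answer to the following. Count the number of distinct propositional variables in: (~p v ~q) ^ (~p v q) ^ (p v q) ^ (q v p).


Identify each variable that appears in the formula.
Variables found: p, q
Count = 2

2


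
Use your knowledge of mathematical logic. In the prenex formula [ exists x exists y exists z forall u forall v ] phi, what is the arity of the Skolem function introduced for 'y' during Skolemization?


Quantifier prefix: exists x exists y exists z forall u forall v
'y' is existentially quantified at position 2.
No universal quantifiers precede it.
Skolem function arity = 0 (a Skolem constant)

0


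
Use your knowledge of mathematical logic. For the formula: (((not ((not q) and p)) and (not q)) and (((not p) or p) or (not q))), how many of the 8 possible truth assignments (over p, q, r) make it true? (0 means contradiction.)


Check all 8 assignments:
p=0, q=0, r=0: 1
p=0, q=0, r=1: 1
p=0, q=1, r=0: 0
p=0, q=1, r=1: 0
p=1, q=0, r=0: 0
p=1, q=0, r=1: 0
p=1, q=1, r=0: 0
p=1, q=1, r=1: 0
Count of True = 2

2


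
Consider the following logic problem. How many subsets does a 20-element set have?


The power set of a set with n elements has 2^n elements.
|P(S)| = 2^20 = 1048576

1048576


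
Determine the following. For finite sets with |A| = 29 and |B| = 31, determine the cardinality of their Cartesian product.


The Cartesian product A x B contains all ordered pairs (a, b).
|A x B| = |A| * |B| = 29 * 31 = 899

899


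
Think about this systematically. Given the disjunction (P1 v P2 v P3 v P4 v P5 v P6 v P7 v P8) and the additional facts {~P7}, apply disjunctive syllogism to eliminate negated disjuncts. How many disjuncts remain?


Original disjuncts (8): P1, P2, P3, P4, P5, P6, P7, P8
Negated (eliminate): ~P7
Remaining disjuncts: P1, P2, P3, P4, P5, P6, P8
Count = 8 - 1 = 7

7


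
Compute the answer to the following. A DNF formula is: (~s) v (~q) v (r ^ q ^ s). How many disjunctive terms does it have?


A DNF formula is a disjunction of terms (conjunctions).
Terms are separated by v.
Counting the disjuncts: 3 terms.

3


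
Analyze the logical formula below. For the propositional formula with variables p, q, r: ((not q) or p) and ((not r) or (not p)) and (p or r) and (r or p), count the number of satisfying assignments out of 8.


Evaluate all 8 assignments for p, q, r:
p=0, q=0, r=0: 0
p=0, q=0, r=1: 1
p=0, q=1, r=0: 0
p=0, q=1, r=1: 0
p=1, q=0, r=0: 1
p=1, q=0, r=1: 0
p=1, q=1, r=0: 1
p=1, q=1, r=1: 0
Satisfying count = 3

3


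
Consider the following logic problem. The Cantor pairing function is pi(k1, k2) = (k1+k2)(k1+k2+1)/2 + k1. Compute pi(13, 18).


k1 + k2 = 31
(k1+k2)(k1+k2+1)/2 = 31 * 32 / 2 = 496
pi = 496 + 13 = 509

509


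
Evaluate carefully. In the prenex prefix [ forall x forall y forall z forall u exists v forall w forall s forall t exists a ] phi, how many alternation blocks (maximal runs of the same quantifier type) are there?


Quantifier-type sequence: A A A A E A A A E  (A=forall, E=exists)
Group into maximal same-type runs:
  Ax4 | Ex1 | Ax3 | Ex1
Number of blocks = 4

4


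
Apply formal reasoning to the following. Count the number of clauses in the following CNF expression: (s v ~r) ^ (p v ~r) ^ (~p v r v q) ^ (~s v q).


A CNF formula is a conjunction of clauses.
Clauses are separated by ^.
Counting the conjuncts: 4 clauses.

4


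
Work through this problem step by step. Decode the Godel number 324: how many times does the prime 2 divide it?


Factorize 324 by dividing by 2 repeatedly.
Division steps: 2 divides 324 exactly 2 time(s).
Exponent of 2 = 2

2


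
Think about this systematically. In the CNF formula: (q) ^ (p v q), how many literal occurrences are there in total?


Counting literals in each clause:
Clause 1: 1 literal(s)
Clause 2: 2 literal(s)
Total = 3

3


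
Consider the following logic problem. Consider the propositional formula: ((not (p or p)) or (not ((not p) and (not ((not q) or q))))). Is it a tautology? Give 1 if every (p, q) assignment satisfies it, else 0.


Check all 4 assignments:
p=0, q=0: 1
p=0, q=1: 1
p=1, q=0: 1
p=1, q=1: 1
Satisfying count = 4/4.
Tautology iff count = 4: yes.

1


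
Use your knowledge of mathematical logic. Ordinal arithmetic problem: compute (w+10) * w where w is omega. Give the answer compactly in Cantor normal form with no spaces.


Compute (w+10) * w.
Ordinal * is associative and left-distributive over +, but NOT commutative; for finite n>1, n*w = w but w*n stays w*n.
(w+10) * w = sup{(w+10)*k : k<w} = sup{w*k+10} = w^2 (the +10 tail is absorbed in the limit).
Result = w^2

w^2


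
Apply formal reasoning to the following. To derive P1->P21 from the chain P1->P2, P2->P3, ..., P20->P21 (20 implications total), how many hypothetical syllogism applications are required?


With 20 implications in a chain connecting 21 propositions:
P1->P2, P2->P3, ..., P20->P21
Steps needed = (number of implications) - 1 = 20 - 1 = 19

19


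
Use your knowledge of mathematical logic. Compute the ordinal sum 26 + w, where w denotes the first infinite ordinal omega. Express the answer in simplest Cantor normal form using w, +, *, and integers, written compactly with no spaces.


Compute 26 + w.
Ordinal + is associative but NOT commutative; for finite n>0, n + w = w but w + n stays w+n.
Any finite left addend is absorbed by w on the right: 26 + w = w.
Result = w

w


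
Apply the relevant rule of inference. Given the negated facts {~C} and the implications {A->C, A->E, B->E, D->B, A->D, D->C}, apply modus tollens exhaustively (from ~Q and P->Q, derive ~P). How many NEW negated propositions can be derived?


Initial negated facts: {~C}
Apply modus tollens to closure:
  ~C and A->C  =>  ~A
  ~C and D->C  =>  ~D
Final negated: {~A, ~C, ~D}
New negations: {~A, ~D}
Count = 2

2


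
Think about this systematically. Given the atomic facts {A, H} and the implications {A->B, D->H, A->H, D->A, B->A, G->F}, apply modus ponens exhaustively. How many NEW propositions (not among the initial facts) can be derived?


Initial facts: {A, H}
Apply modus ponens to closure:
  A and A->B  =>  B
Final known: {A, B, H}
New propositions: {B}
Count = 1

1


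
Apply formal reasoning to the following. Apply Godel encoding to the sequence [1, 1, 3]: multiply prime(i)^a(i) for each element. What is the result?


Encode each element as an exponent of the corresponding prime:
  2^1 = 2
  3^1 = 3
  5^3 = 125
Product = 2 * 3 * 125 = 750

750


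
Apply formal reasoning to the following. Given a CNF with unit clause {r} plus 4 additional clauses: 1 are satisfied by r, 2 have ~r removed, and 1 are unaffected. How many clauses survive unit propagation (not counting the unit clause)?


Satisfied (removed): 1
Shortened (remain): 2
Unchanged (remain): 1
Remaining = 2 + 1 = 3

3


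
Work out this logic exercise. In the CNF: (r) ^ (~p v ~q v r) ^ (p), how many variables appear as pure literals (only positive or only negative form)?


Check each variable for pure literal status:
p: mixed (not pure)
q: pure negative
r: pure positive
Pure literal count = 2

2


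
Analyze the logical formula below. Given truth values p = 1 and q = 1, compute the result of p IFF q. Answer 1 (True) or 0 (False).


p = 1, q = 1
Operation: p IFF q
Evaluate: 1 IFF 1 = 1

1


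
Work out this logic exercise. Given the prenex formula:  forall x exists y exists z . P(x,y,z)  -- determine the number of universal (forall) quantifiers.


Quantifier prefix: forall x exists y exists z
Mark each quantifier type:
  U E E
Universal count = 1, Existential count = 2
Asked for universal (forall) quantifiers: 1

1


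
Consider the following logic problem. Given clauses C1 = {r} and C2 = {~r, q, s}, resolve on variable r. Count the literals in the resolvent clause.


Remove r from C1 and ~r from C2.
C1 remainder: {}
C2 remainder: {q, s}
Union (resolvent): {q, s}
Resolvent has 2 literal(s).

2


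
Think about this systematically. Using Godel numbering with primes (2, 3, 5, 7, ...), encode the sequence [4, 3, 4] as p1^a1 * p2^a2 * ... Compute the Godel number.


Encode each element as an exponent of the corresponding prime:
  2^4 = 16
  3^3 = 27
  5^4 = 625
Product = 16 * 27 * 625 = 270000

270000


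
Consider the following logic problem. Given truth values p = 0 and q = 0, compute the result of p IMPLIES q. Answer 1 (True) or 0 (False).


p = 0, q = 0
Operation: p IMPLIES q
Evaluate: 0 IMPLIES 0 = 1

1


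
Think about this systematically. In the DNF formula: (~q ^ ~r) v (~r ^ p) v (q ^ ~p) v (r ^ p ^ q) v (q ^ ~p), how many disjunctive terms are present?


A DNF formula is a disjunction of terms (conjunctions).
Terms are separated by v.
Counting the disjuncts: 5 terms.

5


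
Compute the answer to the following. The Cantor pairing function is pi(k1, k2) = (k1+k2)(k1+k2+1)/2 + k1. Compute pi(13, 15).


k1 + k2 = 28
(k1+k2)(k1+k2+1)/2 = 28 * 29 / 2 = 406
pi = 406 + 13 = 419

419


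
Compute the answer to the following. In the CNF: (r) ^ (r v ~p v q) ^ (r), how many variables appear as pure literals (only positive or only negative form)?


Check each variable for pure literal status:
p: pure negative
q: pure positive
r: pure positive
Pure literal count = 3

3


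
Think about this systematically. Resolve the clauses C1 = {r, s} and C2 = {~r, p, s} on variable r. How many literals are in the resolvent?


Remove r from C1 and ~r from C2.
C1 remainder: {s}
C2 remainder: {p, s}
Union (resolvent): {p, s}
Resolvent has 2 literal(s).

2


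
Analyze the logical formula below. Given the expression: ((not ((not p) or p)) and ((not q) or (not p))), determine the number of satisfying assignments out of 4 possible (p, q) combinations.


Check all 4 assignments:
p=0, q=0: 0
p=0, q=1: 0
p=1, q=0: 0
p=1, q=1: 0
Count of True = 0

0


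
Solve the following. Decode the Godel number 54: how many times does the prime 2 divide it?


Factorize 54 by dividing by 2 repeatedly.
Division steps: 2 divides 54 exactly 1 time(s).
Exponent of 2 = 1

1


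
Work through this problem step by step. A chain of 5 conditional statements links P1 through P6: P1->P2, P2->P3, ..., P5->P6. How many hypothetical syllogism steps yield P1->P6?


With 5 implications in a chain connecting 6 propositions:
P1->P2, P2->P3, ..., P5->P6
Steps needed = (number of implications) - 1 = 5 - 1 = 4

4


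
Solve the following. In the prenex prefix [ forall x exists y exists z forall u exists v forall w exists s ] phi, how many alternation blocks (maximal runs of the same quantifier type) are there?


Quantifier-type sequence: A E E A E A E  (A=forall, E=exists)
Group into maximal same-type runs:
  Ax1 | Ex2 | Ax1 | Ex1 | Ax1 | Ex1
Number of blocks = 6

6


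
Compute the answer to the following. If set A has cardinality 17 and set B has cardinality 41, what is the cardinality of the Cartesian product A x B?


The Cartesian product A x B contains all ordered pairs (a, b).
|A x B| = |A| * |B| = 17 * 41 = 697

697


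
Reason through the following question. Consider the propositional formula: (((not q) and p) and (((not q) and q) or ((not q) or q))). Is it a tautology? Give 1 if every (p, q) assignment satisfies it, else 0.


Check all 4 assignments:
p=0, q=0: 0
p=0, q=1: 0
p=1, q=0: 1
p=1, q=1: 0
Satisfying count = 1/4.
Tautology iff count = 4: no.

0


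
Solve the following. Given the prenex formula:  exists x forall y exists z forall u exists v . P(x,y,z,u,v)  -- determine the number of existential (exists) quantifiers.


Quantifier prefix: exists x forall y exists z forall u exists v
Mark each quantifier type:
  E U E U E
Universal count = 2, Existential count = 3
Asked for existential (exists) quantifiers: 3

3


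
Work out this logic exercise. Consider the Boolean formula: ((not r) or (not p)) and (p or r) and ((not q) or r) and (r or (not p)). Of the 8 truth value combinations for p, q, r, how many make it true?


Evaluate all 8 assignments for p, q, r:
p=0, q=0, r=0: 0
p=0, q=0, r=1: 1
p=0, q=1, r=0: 0
p=0, q=1, r=1: 1
p=1, q=0, r=0: 0
p=1, q=0, r=1: 0
p=1, q=1, r=0: 0
p=1, q=1, r=1: 0
Satisfying count = 2

2


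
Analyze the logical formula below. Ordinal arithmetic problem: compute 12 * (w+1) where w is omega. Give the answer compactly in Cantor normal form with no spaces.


Compute 12 * (w+1).
Ordinal * is associative and left-distributive over +, but NOT commutative; for finite n>1, n*w = w but w*n stays w*n.
By left-distributivity: 12 * (w+1) = 12*w + 12*1 = w + 12 = w+12.
Result = w+12

w+12


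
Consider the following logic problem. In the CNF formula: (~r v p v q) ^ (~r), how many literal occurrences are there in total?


Counting literals in each clause:
Clause 1: 3 literal(s)
Clause 2: 1 literal(s)
Total = 4

4


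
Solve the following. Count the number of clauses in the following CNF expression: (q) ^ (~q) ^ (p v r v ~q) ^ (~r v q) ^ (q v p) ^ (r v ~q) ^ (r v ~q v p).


A CNF formula is a conjunction of clauses.
Clauses are separated by ^.
Counting the conjuncts: 7 clauses.

7


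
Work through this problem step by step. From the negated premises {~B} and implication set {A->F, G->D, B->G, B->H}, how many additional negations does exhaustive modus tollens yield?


Initial negated facts: {~B}
Apply modus tollens to closure:
  (no implication fires)
Final negated: {~B}
New negations: {(none)}
Count = 0

0


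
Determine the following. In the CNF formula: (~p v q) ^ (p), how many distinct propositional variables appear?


Identify each variable that appears in the formula.
Variables found: p, q
Count = 2

2


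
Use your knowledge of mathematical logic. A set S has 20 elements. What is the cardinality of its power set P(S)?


The power set of a set with n elements has 2^n elements.
|P(S)| = 2^20 = 1048576

1048576


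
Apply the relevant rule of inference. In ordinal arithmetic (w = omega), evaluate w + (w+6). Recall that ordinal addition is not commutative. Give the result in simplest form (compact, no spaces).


Compute w + (w+6).
Ordinal + is associative but NOT commutative; for finite n>0, n + w = w but w + n stays w+n.
w + (w+6) = (w+w) + 6 = w*2+6.
Result = w*2+6

w*2+6


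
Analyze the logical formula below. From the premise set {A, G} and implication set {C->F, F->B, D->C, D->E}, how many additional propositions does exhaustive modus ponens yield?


Initial facts: {A, G}
Apply modus ponens to closure:
  (no implication fires)
Final known: {A, G}
New propositions: {(none)}
Count = 0

0


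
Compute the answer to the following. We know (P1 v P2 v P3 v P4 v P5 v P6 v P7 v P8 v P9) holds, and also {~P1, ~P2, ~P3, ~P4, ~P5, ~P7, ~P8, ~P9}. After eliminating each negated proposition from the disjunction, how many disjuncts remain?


Original disjuncts (9): P1, P2, P3, P4, P5, P6, P7, P8, P9
Negated (eliminate): ~P1, ~P2, ~P3, ~P4, ~P5, ~P7, ~P8, ~P9
Remaining disjuncts: P6
Count = 9 - 8 = 1

1


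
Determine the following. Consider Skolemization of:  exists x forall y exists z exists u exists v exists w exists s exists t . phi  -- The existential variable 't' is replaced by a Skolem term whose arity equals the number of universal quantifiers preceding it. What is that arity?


Quantifier prefix: exists x forall y exists z exists u exists v exists w exists s exists t
't' is existentially quantified at position 8.
Universal variables preceding it: y
Skolem function arity = 1

1


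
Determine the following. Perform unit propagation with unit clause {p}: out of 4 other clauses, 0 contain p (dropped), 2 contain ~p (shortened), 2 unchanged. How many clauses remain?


Satisfied (removed): 0
Shortened (remain): 2
Unchanged (remain): 2
Remaining = 2 + 2 = 4

4


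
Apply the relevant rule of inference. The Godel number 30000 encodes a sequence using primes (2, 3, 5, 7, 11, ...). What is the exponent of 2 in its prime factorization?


Factorize 30000 by dividing by 2 repeatedly.
Division steps: 2 divides 30000 exactly 4 time(s).
Exponent of 2 = 4

4


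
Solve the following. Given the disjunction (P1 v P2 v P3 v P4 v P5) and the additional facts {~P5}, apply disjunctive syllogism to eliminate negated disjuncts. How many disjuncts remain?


Original disjuncts (5): P1, P2, P3, P4, P5
Negated (eliminate): ~P5
Remaining disjuncts: P1, P2, P3, P4
Count = 5 - 1 = 4

4


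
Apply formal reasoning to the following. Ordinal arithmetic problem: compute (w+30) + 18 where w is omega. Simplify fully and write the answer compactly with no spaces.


Compute (w+30) + 18.
Ordinal + is associative but NOT commutative; for finite n>0, n + w = w but w + n stays w+n.
By associativity: (w+30) + 18 = w + (30+18) = w+48.
Result = w+48

w+48


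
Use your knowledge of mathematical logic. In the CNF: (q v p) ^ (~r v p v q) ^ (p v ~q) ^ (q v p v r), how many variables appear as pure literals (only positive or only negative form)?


Check each variable for pure literal status:
p: pure positive
q: mixed (not pure)
r: mixed (not pure)
Pure literal count = 1

1


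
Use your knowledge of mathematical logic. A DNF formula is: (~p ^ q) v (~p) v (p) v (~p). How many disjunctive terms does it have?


A DNF formula is a disjunction of terms (conjunctions).
Terms are separated by v.
Counting the disjuncts: 4 terms.

4


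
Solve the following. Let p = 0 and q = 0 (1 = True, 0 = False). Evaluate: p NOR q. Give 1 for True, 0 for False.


p = 0, q = 0
Operation: p NOR q
Evaluate: 0 NOR 0 = 1

1


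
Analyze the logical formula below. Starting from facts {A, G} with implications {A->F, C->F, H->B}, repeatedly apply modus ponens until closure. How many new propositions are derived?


Initial facts: {A, G}
Apply modus ponens to closure:
  A and A->F  =>  F
Final known: {A, F, G}
New propositions: {F}
Count = 1

1


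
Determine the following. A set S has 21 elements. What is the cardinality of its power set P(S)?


The power set of a set with n elements has 2^n elements.
|P(S)| = 2^21 = 2097152

2097152


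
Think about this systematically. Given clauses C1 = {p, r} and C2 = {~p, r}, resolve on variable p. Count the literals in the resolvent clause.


Remove p from C1 and ~p from C2.
C1 remainder: {r}
C2 remainder: {r}
Union (resolvent): {r}
Resolvent has 1 literal(s).

1


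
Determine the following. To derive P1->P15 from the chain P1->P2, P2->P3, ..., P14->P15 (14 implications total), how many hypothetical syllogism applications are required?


With 14 implications in a chain connecting 15 propositions:
P1->P2, P2->P3, ..., P14->P15
Steps needed = (number of implications) - 1 = 14 - 1 = 13

13


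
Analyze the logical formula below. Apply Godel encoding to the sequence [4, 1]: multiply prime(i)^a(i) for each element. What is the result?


Encode each element as an exponent of the corresponding prime:
  2^4 = 16
  3^1 = 3
Product = 16 * 3 = 48

48


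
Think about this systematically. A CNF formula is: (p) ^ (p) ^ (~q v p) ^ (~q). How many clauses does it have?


A CNF formula is a conjunction of clauses.
Clauses are separated by ^.
Counting the conjuncts: 4 clauses.

4


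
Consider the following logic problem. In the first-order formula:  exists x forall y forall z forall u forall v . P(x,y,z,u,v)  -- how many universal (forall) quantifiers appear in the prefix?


Quantifier prefix: exists x forall y forall z forall u forall v
Mark each quantifier type:
  E U U U U
Universal count = 4, Existential count = 1
Asked for universal (forall) quantifiers: 4

4


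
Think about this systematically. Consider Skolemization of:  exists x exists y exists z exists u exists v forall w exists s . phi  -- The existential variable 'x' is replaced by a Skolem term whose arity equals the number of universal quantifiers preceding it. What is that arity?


Quantifier prefix: exists x exists y exists z exists u exists v forall w exists s
'x' is existentially quantified at position 1.
No universal quantifiers precede it.
Skolem function arity = 0 (a Skolem constant)

0


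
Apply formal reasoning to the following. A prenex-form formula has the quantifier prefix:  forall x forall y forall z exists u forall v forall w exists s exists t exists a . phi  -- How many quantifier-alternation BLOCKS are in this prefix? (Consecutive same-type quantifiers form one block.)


Quantifier-type sequence: A A A E A A E E E  (A=forall, E=exists)
Group into maximal same-type runs:
  Ax3 | Ex1 | Ax2 | Ex3
Number of blocks = 4

4


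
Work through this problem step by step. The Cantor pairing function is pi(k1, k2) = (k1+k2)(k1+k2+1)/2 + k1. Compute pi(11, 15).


k1 + k2 = 26
(k1+k2)(k1+k2+1)/2 = 26 * 27 / 2 = 351
pi = 351 + 11 = 362

362


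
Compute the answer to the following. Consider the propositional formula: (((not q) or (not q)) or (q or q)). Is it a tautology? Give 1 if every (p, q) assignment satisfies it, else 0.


Check all 4 assignments:
p=0, q=0: 1
p=0, q=1: 1
p=1, q=0: 1
p=1, q=1: 1
Satisfying count = 4/4.
Tautology iff count = 4: yes.

1


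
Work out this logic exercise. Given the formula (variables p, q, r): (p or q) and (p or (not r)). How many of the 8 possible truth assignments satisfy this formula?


Evaluate all 8 assignments for p, q, r:
p=0, q=0, r=0: 0
p=0, q=0, r=1: 0
p=0, q=1, r=0: 1
p=0, q=1, r=1: 0
p=1, q=0, r=0: 1
p=1, q=0, r=1: 1
p=1, q=1, r=0: 1
p=1, q=1, r=1: 1
Satisfying count = 5

5


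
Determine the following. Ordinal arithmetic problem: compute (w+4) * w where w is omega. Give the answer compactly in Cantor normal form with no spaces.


Compute (w+4) * w.
Ordinal * is associative and left-distributive over +, but NOT commutative; for finite n>1, n*w = w but w*n stays w*n.
(w+4) * w = sup{(w+4)*k : k<w} = sup{w*k+4} = w^2 (the +4 tail is absorbed in the limit).
Result = w^2

w^2


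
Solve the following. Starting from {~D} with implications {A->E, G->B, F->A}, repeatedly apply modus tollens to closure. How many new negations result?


Initial negated facts: {~D}
Apply modus tollens to closure:
  (no implication fires)
Final negated: {~D}
New negations: {(none)}
Count = 0

0


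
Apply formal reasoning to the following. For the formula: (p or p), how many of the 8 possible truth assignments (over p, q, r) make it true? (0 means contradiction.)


Check all 8 assignments:
p=0, q=0, r=0: 0
p=0, q=0, r=1: 0
p=0, q=1, r=0: 0
p=0, q=1, r=1: 0
p=1, q=0, r=0: 1
p=1, q=0, r=1: 1
p=1, q=1, r=0: 1
p=1, q=1, r=1: 1
Count of True = 4

4


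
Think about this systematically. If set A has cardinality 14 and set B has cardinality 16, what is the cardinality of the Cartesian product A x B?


The Cartesian product A x B contains all ordered pairs (a, b).
|A x B| = |A| * |B| = 14 * 16 = 224

224


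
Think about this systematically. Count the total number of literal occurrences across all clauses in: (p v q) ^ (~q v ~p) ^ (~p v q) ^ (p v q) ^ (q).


Counting literals in each clause:
Clause 1: 2 literal(s)
Clause 2: 2 literal(s)
Clause 3: 2 literal(s)
Clause 4: 2 literal(s)
Clause 5: 1 literal(s)
Total = 9

9


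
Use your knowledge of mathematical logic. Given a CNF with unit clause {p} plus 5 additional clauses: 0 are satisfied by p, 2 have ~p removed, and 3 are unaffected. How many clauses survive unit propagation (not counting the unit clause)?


Satisfied (removed): 0
Shortened (remain): 2
Unchanged (remain): 3
Remaining = 2 + 3 = 5

5


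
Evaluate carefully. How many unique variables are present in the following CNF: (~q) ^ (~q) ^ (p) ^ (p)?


Identify each variable that appears in the formula.
Variables found: p, q
Count = 2

2


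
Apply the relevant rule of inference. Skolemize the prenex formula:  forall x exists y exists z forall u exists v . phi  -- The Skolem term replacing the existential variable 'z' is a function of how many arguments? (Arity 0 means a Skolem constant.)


Quantifier prefix: forall x exists y exists z forall u exists v
'z' is existentially quantified at position 3.
Universal variables preceding it: x
Skolem function arity = 1

1


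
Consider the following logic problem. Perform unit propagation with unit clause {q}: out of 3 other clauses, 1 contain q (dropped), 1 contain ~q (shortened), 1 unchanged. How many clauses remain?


Satisfied (removed): 1
Shortened (remain): 1
Unchanged (remain): 1
Remaining = 1 + 1 = 2

2


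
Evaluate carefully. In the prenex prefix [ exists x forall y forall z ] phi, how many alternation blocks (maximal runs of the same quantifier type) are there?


Quantifier-type sequence: E A A  (A=forall, E=exists)
Group into maximal same-type runs:
  Ex1 | Ax2
Number of blocks = 2

2


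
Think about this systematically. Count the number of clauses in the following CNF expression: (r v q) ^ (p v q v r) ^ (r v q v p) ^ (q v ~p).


A CNF formula is a conjunction of clauses.
Clauses are separated by ^.
Counting the conjuncts: 4 clauses.

4


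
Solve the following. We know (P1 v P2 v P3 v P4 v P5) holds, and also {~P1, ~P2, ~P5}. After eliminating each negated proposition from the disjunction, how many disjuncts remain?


Original disjuncts (5): P1, P2, P3, P4, P5
Negated (eliminate): ~P1, ~P2, ~P5
Remaining disjuncts: P3, P4
Count = 5 - 3 = 2

2


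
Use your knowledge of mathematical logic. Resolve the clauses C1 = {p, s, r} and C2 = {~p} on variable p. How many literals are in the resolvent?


Remove p from C1 and ~p from C2.
C1 remainder: {s, r}
C2 remainder: {}
Union (resolvent): {r, s}
Resolvent has 2 literal(s).

2


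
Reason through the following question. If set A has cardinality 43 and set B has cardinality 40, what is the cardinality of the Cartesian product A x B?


The Cartesian product A x B contains all ordered pairs (a, b).
|A x B| = |A| * |B| = 43 * 40 = 1720

1720


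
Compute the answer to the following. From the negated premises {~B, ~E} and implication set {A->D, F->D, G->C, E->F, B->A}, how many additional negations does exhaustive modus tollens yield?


Initial negated facts: {~B, ~E}
Apply modus tollens to closure:
  (no implication fires)
Final negated: {~B, ~E}
New negations: {(none)}
Count = 0

0


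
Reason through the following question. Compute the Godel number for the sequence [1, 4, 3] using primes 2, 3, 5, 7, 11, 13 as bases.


Encode each element as an exponent of the corresponding prime:
  2^1 = 2
  3^4 = 81
  5^3 = 125
Product = 2 * 81 * 125 = 20250

20250


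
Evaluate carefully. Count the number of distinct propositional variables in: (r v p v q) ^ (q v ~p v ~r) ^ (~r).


Identify each variable that appears in the formula.
Variables found: p, q, r
Count = 3

3


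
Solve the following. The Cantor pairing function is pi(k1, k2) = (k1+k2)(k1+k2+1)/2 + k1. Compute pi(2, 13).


k1 + k2 = 15
(k1+k2)(k1+k2+1)/2 = 15 * 16 / 2 = 120
pi = 120 + 2 = 122

122


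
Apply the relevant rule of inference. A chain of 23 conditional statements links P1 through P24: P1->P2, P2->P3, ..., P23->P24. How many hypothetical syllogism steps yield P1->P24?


With 23 implications in a chain connecting 24 propositions:
P1->P2, P2->P3, ..., P23->P24
Steps needed = (number of implications) - 1 = 23 - 1 = 22

22


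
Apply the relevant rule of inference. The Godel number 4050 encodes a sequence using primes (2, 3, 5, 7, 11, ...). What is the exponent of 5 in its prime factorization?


Factorize 4050 by dividing by 5 repeatedly.
Division steps: 5 divides 4050 exactly 2 time(s).
Exponent of 5 = 2

2


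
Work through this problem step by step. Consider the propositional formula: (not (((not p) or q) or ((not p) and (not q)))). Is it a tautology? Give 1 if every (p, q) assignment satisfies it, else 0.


Check all 4 assignments:
p=0, q=0: 0
p=0, q=1: 0
p=1, q=0: 1
p=1, q=1: 0
Satisfying count = 1/4.
Tautology iff count = 4: no.

0


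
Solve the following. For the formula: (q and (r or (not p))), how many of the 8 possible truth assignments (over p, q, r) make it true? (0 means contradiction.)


Check all 8 assignments:
p=0, q=0, r=0: 0
p=0, q=0, r=1: 0
p=0, q=1, r=0: 1
p=0, q=1, r=1: 1
p=1, q=0, r=0: 0
p=1, q=0, r=1: 0
p=1, q=1, r=0: 0
p=1, q=1, r=1: 1
Count of True = 3

3


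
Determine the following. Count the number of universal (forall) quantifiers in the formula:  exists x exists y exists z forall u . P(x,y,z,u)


Quantifier prefix: exists x exists y exists z forall u
Mark each quantifier type:
  E E E U
Universal count = 1, Existential count = 3
Asked for universal (forall) quantifiers: 1

1


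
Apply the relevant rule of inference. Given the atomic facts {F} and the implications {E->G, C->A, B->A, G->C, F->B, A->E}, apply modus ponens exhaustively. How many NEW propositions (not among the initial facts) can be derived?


Initial facts: {F}
Apply modus ponens to closure:
  F and F->B  =>  B
  B and B->A  =>  A
  A and A->E  =>  E
  E and E->G  =>  G
  G and G->C  =>  C
Final known: {A, B, C, E, F, G}
New propositions: {A, B, C, E, G}
Count = 5

5


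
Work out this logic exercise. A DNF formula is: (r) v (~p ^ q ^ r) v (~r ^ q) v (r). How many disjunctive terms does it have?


A DNF formula is a disjunction of terms (conjunctions).
Terms are separated by v.
Counting the disjuncts: 4 terms.

4


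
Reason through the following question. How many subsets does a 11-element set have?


The power set of a set with n elements has 2^n elements.
|P(S)| = 2^11 = 2048

2048


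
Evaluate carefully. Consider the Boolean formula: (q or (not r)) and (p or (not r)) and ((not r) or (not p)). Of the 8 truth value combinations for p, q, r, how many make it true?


Evaluate all 8 assignments for p, q, r:
p=0, q=0, r=0: 1
p=0, q=0, r=1: 0
p=0, q=1, r=0: 1
p=0, q=1, r=1: 0
p=1, q=0, r=0: 1
p=1, q=0, r=1: 0
p=1, q=1, r=0: 1
p=1, q=1, r=1: 0
Satisfying count = 4

4


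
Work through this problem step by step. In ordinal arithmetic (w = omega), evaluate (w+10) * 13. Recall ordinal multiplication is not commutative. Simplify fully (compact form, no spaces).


Compute (w+10) * 13.
Ordinal * is associative and left-distributive over +, but NOT commutative; for finite n>1, n*w = w but w*n stays w*n.
(w+10) * 13 = (w+10) repeated 13 times. Each intermediate +10 is absorbed by the following w; only the last survives: w*13+10.
Result = w*13+10

w*13+10


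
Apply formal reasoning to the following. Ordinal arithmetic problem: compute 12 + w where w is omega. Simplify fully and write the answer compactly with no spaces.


Compute 12 + w.
Ordinal + is associative but NOT commutative; for finite n>0, n + w = w but w + n stays w+n.
Any finite left addend is absorbed by w on the right: 12 + w = w.
Result = w

w


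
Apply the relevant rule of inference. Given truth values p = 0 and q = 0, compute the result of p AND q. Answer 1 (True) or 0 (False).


p = 0, q = 0
Operation: p AND q
Evaluate: 0 AND 0 = 0

0


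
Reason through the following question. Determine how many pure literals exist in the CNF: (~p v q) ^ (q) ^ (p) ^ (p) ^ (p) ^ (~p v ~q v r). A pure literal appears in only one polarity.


Check each variable for pure literal status:
p: mixed (not pure)
q: mixed (not pure)
r: pure positive
Pure literal count = 1

1


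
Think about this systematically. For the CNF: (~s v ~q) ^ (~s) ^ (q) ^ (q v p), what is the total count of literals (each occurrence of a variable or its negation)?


Counting literals in each clause:
Clause 1: 2 literal(s)
Clause 2: 1 literal(s)
Clause 3: 1 literal(s)
Clause 4: 2 literal(s)
Total = 6

6


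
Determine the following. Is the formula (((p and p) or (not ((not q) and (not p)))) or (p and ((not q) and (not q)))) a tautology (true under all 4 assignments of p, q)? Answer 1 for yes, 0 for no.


Check all 4 assignments:
p=0, q=0: 0
p=0, q=1: 1
p=1, q=0: 1
p=1, q=1: 1
Satisfying count = 3/4.
Tautology iff count = 4: no.

0


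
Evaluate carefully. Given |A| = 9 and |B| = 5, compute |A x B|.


The Cartesian product A x B contains all ordered pairs (a, b).
|A x B| = |A| * |B| = 9 * 5 = 45

45


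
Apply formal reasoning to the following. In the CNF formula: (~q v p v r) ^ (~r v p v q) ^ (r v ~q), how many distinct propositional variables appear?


Identify each variable that appears in the formula.
Variables found: p, q, r
Count = 3

3


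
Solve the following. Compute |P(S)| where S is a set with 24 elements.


The power set of a set with n elements has 2^n elements.
|P(S)| = 2^24 = 16777216

16777216


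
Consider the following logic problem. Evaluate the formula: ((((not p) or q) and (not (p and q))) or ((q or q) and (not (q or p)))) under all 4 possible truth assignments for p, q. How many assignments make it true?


Check all 4 assignments:
p=0, q=0: 1
p=0, q=1: 1
p=1, q=0: 0
p=1, q=1: 0
Count of True = 2

2


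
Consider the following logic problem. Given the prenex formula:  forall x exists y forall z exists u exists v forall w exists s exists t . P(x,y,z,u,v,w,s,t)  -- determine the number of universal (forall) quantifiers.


Quantifier prefix: forall x exists y forall z exists u exists v forall w exists s exists t
Mark each quantifier type:
  U E U E E U E E
Universal count = 3, Existential count = 5
Asked for universal (forall) quantifiers: 3

3


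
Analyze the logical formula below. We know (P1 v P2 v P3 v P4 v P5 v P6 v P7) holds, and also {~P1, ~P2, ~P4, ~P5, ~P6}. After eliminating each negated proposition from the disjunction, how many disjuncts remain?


Original disjuncts (7): P1, P2, P3, P4, P5, P6, P7
Negated (eliminate): ~P1, ~P2, ~P4, ~P5, ~P6
Remaining disjuncts: P3, P7
Count = 7 - 5 = 2

2


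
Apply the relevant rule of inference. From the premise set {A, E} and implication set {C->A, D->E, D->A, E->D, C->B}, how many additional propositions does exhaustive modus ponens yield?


Initial facts: {A, E}
Apply modus ponens to closure:
  E and E->D  =>  D
Final known: {A, D, E}
New propositions: {D}
Count = 1

1


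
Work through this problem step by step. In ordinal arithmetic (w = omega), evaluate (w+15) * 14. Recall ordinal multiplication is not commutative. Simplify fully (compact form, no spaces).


Compute (w+15) * 14.
Ordinal * is associative and left-distributive over +, but NOT commutative; for finite n>1, n*w = w but w*n stays w*n.
(w+15) * 14 = (w+15) repeated 14 times. Each intermediate +15 is absorbed by the following w; only the last survives: w*14+15.
Result = w*14+15

w*14+15


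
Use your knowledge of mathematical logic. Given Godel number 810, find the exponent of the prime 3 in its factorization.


Factorize 810 by dividing by 3 repeatedly.
Division steps: 3 divides 810 exactly 4 time(s).
Exponent of 3 = 4

4


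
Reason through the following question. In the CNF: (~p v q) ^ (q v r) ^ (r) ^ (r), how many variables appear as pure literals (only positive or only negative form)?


Check each variable for pure literal status:
p: pure negative
q: pure positive
r: pure positive
Pure literal count = 3

3


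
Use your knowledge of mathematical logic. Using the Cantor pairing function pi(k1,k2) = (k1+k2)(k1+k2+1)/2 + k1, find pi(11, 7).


k1 + k2 = 18
(k1+k2)(k1+k2+1)/2 = 18 * 19 / 2 = 171
pi = 171 + 11 = 182

182


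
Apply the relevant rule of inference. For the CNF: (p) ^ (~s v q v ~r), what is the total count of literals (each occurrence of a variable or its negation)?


Counting literals in each clause:
Clause 1: 1 literal(s)
Clause 2: 3 literal(s)
Total = 4

4


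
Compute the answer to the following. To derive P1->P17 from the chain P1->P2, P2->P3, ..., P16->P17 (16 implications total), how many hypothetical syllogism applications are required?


With 16 implications in a chain connecting 17 propositions:
P1->P2, P2->P3, ..., P16->P17
Steps needed = (number of implications) - 1 = 16 - 1 = 15

15


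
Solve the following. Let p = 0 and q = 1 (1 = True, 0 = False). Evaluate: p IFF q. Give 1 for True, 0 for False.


p = 0, q = 1
Operation: p IFF q
Evaluate: 0 IFF 1 = 0

0


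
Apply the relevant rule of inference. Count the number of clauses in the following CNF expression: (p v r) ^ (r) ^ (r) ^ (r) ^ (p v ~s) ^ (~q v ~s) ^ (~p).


A CNF formula is a conjunction of clauses.
Clauses are separated by ^.
Counting the conjuncts: 7 clauses.

7


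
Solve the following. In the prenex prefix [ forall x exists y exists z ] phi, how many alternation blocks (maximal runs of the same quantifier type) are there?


Quantifier-type sequence: A E E  (A=forall, E=exists)
Group into maximal same-type runs:
  Ax1 | Ex2
Number of blocks = 2

2


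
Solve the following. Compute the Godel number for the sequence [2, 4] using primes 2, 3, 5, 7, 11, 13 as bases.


Encode each element as an exponent of the corresponding prime:
  2^2 = 4
  3^4 = 81
Product = 4 * 81 = 324

324


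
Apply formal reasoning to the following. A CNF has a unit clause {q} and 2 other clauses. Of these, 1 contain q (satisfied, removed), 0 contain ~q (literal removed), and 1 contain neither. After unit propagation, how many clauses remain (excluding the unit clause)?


Satisfied (removed): 1
Shortened (remain): 0
Unchanged (remain): 1
Remaining = 0 + 1 = 1

1
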